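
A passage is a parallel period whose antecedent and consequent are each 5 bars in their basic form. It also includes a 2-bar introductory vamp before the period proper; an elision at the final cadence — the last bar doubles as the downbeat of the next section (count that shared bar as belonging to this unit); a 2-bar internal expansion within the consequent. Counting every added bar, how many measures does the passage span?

14 measures

Basic parallel period: 5 + 5 = 10 bars.
10 (basic form) + 2 (introduction) + 2 (internal expansion) = 14.
The elision shares a bar with the next section but does not change this unit's count.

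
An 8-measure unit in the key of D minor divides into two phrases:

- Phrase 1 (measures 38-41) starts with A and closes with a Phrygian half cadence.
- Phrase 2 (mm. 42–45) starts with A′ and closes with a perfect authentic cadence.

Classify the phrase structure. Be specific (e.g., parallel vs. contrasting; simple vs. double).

parallel period

Phrase 1 ends with a Phrygian half cadence (weaker) and phrase 2 with a perfect authentic cadence (stronger): antecedent + consequent = a period.
The two phrases open with the same material (A / A′), so the period is parallel.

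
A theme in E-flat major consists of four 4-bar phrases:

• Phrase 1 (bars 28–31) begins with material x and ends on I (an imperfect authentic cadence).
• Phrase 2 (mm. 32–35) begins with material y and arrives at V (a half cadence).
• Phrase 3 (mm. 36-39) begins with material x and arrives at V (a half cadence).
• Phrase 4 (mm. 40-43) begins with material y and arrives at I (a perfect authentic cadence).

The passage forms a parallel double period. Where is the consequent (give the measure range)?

In a double period the four phrases pair into a large antecedent (phrases 1–2, ending half cadence) and a large consequent (phrases 3–4, ending perfect authentic cadence). The consequent spans bars 36-43.

measures 36–43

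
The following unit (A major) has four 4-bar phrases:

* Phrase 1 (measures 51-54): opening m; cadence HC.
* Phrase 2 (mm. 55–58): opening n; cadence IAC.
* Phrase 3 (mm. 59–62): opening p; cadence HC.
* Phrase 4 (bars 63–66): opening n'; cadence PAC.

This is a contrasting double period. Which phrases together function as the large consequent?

In a double period the first pair of phrases (ending imperfect authentic cadence) is the large antecedent and the second pair (ending perfect authentic cadence) is the large consequent; the consequent is phrases 3 and 4.

phrases 3 and 4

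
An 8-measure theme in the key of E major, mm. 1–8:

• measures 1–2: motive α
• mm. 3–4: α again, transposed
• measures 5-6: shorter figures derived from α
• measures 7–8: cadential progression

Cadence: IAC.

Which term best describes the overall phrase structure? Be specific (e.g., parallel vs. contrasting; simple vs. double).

Basic idea (mm. 1–2) + its repetition (bars 3–4) form the presentation; fragmentation and cadence (mm. 5–8) form the continuation — the 8-bar whole is a sentence.

sentence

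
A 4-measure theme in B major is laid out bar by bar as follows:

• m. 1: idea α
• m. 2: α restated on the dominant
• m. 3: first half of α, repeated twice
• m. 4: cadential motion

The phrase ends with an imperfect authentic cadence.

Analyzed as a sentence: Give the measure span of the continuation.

After the presentation (bars 1–2), the continuation covers the fragmentation through the cadence: mm. 3–4.

measures 3–4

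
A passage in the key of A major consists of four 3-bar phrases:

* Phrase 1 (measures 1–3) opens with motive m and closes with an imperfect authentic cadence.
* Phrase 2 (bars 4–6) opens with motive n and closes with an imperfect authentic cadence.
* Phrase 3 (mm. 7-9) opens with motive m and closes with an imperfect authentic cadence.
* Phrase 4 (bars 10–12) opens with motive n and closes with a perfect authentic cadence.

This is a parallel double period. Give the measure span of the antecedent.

In a double period the first pair of phrases (ending imperfect authentic cadence) is the large antecedent and the second pair (ending perfect authentic cadence) is the large consequent; the antecedent is measures 1–6.

measures 1–6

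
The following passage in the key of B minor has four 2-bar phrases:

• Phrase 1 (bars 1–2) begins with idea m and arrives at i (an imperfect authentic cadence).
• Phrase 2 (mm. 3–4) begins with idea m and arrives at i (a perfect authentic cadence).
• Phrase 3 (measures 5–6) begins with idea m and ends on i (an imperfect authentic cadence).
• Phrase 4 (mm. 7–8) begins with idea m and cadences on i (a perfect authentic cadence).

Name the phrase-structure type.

repeated period

The cadence pattern IAC–PAC–IAC–PAC is weak–strong twice, and phrases 3–4 restate phrases 1–2: a period heard twice, not a double period (which would end weakly at phrase 2).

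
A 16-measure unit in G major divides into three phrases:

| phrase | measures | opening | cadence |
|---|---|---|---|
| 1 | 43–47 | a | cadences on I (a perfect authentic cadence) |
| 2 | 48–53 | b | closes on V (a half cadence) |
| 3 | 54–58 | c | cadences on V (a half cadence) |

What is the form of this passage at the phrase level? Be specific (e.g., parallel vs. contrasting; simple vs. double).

The final phrase closes with a half cadence, which is not stronger than the preceding half cadence; the 3 phrases lack an overall antecedent–consequent design and so form a phrase group.

phrase group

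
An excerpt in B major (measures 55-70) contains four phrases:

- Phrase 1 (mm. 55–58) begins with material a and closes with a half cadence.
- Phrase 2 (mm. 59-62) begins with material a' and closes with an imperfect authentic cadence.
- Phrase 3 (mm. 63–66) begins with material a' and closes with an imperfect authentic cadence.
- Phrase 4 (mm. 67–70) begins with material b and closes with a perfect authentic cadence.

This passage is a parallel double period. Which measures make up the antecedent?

In a double period the four phrases pair into a large antecedent (phrases 1–2, ending imperfect authentic cadence) and a large consequent (phrases 3–4, ending perfect authentic cadence). The antecedent spans measures 55–62.

measures 55–62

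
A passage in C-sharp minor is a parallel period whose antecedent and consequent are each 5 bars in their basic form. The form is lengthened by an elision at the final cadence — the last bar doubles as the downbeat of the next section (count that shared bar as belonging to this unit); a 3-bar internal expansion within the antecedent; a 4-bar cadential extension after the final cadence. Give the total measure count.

17 measures

Basic parallel period: 5 + 5 = 10 bars.
10 (basic form) + 3 (internal expansion) + 4 (cadential extension) = 17.
The elision shares a bar with the next section but does not change this unit's count.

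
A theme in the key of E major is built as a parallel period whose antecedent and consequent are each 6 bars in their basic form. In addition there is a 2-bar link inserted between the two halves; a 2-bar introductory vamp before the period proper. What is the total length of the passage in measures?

Basic parallel period: 6 + 6 = 12 bars.
12 (basic form) + 2 (link) + 2 (introduction) = 16.

16 measures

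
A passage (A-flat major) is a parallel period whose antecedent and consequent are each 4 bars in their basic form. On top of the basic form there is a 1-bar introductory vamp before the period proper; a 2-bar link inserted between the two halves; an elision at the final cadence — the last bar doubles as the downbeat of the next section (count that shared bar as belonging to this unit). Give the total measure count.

11 measures

Basic parallel period: 4 + 4 = 8 bars.
8 (basic form) + 1 (introduction) + 2 (link) = 11.
The elision shares a bar with the next section but does not change this unit's count.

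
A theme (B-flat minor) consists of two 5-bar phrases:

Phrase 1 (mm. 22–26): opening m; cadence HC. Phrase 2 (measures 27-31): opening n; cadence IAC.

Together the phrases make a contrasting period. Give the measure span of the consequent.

The phrase ending with the weaker cadence (half cadence) is the antecedent; the one ending more conclusively (imperfect authentic cadence) is the consequent. The consequent is measures 27–31.

measures 27–31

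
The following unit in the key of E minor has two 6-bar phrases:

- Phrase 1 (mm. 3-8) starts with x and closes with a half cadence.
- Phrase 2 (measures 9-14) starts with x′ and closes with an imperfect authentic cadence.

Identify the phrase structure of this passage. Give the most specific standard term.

Phrase 1 ends with a half cadence (weaker) and phrase 2 with an imperfect authentic cadence (stronger): antecedent + consequent = a period.
The two phrases open with the same material (x / x′), so the period is parallel.

parallel period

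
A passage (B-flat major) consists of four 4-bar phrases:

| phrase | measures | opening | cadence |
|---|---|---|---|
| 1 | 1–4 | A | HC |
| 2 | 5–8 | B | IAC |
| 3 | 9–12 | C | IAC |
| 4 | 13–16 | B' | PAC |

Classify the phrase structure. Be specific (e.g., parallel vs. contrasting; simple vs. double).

contrasting double period

Four phrases in two halves: the first half (bars 1–8) ends with an imperfect authentic cadence, the second (measures 9–16) with a perfect authentic cadence — a large antecedent–consequent pair, i.e. a double period.
Phrase 3 begins with different material from phrase 1, making it contrasting.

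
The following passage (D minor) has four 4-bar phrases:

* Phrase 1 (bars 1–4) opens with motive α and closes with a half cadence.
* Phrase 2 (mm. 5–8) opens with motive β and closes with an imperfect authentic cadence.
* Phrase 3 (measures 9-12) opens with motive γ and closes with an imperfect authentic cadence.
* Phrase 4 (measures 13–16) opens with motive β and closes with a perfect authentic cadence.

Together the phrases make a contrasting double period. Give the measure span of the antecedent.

measures 1–8

In a double period the first pair of phrases (ending imperfect authentic cadence) is the large antecedent and the second pair (ending perfect authentic cadence) is the large consequent; the antecedent is measures 1–8.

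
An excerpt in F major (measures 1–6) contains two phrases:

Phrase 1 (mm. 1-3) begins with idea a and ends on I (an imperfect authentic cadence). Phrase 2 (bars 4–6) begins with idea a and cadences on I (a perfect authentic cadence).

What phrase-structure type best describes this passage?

parallel period

Phrase 1 ends with an imperfect authentic cadence (weaker) and phrase 2 with a perfect authentic cadence (stronger): antecedent + consequent = a period.
The two phrases open with the same material (a / a), so the period is parallel.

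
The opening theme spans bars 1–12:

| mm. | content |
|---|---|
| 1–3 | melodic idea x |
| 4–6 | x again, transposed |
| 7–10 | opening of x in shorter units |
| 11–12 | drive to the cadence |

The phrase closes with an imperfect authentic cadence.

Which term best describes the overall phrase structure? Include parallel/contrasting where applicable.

sentence

Basic idea (mm. 1–3) + its repetition (bars 4–6) form the presentation; fragmentation and cadence (measures 7–12) form the continuation — the 12-bar whole is a sentence.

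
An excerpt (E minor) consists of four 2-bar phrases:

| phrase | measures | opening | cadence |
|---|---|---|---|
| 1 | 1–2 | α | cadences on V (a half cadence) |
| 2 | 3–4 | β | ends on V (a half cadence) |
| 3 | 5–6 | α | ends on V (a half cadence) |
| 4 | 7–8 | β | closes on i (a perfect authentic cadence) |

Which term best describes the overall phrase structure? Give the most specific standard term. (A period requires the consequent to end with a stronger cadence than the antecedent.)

parallel double period

Four phrases in two halves: the first half (mm. 1–4) ends with a half cadence, the second (bars 5-8) with a perfect authentic cadence — a large antecedent–consequent pair, i.e. a double period.
Phrase 3 begins with the same material as phrase 1, making it parallel.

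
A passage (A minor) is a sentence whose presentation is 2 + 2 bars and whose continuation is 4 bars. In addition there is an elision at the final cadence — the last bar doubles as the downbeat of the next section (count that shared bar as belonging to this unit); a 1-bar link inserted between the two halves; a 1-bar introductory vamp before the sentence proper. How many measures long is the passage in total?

10 measures

Basic sentence: 2 + 2 + 4 = 8 bars.
8 (basic form) + 1 (link) + 1 (introduction) = 10.
The elision shares a bar with the next section but does not change this unit's count.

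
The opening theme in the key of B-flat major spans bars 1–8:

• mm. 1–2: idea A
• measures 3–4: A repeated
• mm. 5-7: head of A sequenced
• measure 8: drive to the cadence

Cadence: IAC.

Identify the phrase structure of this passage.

Basic idea (mm. 1–2) + its repetition (mm. 3–4) form the presentation; fragmentation and cadence (mm. 5-8) form the continuation — the 8-bar whole is a sentence.

sentence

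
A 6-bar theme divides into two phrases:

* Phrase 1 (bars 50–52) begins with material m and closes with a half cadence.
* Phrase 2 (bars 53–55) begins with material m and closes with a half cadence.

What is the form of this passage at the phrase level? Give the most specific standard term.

Both phrases have the same opening (m) and the same cadence (half cadence): the second is a restatement, not a consequent, so this is a repeated phrase rather than a period.

repeated phrase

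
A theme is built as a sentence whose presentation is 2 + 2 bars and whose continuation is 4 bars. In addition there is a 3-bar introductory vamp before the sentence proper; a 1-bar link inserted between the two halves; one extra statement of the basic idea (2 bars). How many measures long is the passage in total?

14 measures

Basic sentence: 2 + 2 + 4 = 8 bars.
8 (basic form) + 3 (introduction) + 1 (link) + 2 (extra statement) = 14.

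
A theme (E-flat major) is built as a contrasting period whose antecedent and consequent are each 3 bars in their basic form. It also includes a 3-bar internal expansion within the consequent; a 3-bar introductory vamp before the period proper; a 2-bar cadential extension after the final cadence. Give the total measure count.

14 measures

Basic contrasting period: 3 + 3 = 6 bars.
6 (basic form) + 3 (internal expansion) + 3 (introduction) + 2 (cadential extension) = 14.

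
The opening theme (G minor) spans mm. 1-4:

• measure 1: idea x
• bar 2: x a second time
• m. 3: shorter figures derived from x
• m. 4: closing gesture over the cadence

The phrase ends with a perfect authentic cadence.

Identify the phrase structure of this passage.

Basic idea (m. 1) + its repetition (m. 2) form the presentation; fragmentation and cadence (mm. 3–4) form the continuation — the 4-bar whole is a sentence.

sentence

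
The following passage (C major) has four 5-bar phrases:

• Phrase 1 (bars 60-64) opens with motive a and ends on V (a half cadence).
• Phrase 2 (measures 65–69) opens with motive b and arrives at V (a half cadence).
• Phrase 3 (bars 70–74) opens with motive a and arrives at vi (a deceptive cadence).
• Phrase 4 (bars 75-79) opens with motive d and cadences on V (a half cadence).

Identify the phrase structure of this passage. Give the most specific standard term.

Phrase 4 ends with a half cadence, no stronger than phrase 2's half cadence, so the four phrases do not form a double period; nor do phrases 3–4 duplicate 1–2, so it is not a repeated period. With no phrase reaching a conclusive cadence, the passage is a phrase group.

phrase group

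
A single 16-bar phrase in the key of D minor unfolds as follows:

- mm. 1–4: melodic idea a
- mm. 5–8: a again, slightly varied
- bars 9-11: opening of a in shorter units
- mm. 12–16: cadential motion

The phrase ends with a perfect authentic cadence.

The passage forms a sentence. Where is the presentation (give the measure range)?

measures 1–8

The presentation of a sentence is the basic idea (bars 1–4) plus its repetition (measures 5–8); the presentation is therefore bars 1–8.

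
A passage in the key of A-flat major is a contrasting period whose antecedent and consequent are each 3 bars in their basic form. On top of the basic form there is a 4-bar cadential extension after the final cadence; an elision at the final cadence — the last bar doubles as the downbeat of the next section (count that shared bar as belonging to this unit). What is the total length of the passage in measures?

10 measures

Basic contrasting period: 3 + 3 = 6 bars.
6 (basic form) + 4 (cadential extension) = 10.
The elision shares a bar with the next section but does not change this unit's count.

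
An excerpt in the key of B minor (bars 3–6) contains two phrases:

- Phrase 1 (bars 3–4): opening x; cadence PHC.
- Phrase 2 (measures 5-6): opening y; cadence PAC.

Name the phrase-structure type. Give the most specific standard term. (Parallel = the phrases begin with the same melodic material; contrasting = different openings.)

contrasting period

Phrase 1 ends with a Phrygian half cadence (weaker) and phrase 2 with a perfect authentic cadence (stronger): antecedent + consequent = a period.
The two phrases open with different material (x / y), so the period is contrasting.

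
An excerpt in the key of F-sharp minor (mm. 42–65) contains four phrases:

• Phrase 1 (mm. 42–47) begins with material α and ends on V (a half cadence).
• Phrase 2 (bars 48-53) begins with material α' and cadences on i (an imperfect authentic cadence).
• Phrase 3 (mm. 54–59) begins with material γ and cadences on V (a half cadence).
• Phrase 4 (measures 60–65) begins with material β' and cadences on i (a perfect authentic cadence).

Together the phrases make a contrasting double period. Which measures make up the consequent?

measures 54–65

In a double period the first pair of phrases (ending imperfect authentic cadence) is the large antecedent and the second pair (ending perfect authentic cadence) is the large consequent; the consequent is measures 54–65.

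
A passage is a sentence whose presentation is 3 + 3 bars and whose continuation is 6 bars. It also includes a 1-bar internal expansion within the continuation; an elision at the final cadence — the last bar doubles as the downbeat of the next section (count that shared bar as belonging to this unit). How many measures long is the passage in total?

Basic sentence: 3 + 3 + 6 = 12 bars.
12 (basic form) + 1 (internal expansion) = 13.
The elision shares a bar with the next section but does not change this unit's count.

13 measures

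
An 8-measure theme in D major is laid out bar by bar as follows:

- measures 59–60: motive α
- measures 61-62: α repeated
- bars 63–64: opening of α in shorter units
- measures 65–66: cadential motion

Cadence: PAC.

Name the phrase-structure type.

sentence

Basic idea (mm. 59–60) + its repetition (measures 61-62) form the presentation; fragmentation and cadence (mm. 63–66) form the continuation — the 8-bar whole is a sentence.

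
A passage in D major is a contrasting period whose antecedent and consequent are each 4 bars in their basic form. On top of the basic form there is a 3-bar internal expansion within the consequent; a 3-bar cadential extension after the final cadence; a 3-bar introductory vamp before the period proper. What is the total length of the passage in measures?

17 measures

Basic contrasting period: 4 + 4 = 8 bars.
8 (basic form) + 3 (internal expansion) + 3 (cadential extension) + 3 (introduction) = 17.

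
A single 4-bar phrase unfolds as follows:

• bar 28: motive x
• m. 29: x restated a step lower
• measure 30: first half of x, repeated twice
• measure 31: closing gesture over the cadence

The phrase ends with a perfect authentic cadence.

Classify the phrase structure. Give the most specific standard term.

Basic idea (measure 28) + its repetition (m. 29) form the presentation; fragmentation and cadence (measures 30–31) form the continuation — the 4-bar whole is a sentence.

sentence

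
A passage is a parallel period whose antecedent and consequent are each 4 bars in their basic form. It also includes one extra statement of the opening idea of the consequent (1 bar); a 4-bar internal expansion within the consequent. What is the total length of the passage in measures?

Basic parallel period: 4 + 4 = 8 bars.
8 (basic form) + 1 (extra statement) + 4 (internal expansion) = 13.

13 measures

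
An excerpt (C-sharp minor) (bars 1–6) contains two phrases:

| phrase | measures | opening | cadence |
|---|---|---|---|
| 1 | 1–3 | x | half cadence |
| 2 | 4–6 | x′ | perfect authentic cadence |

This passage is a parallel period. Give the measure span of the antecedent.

measures 1–3

The antecedent is the phrase ending with the weaker cadence (half cadence, phrase 1) and the consequent the one ending more conclusively (perfect authentic cadence, phrase 2); the antecedent is mm. 1–3.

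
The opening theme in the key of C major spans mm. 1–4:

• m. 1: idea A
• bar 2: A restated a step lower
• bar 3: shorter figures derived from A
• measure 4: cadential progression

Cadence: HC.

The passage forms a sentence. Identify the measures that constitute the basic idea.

measures 1–1

The presentation of a sentence is the basic idea (measure 1) plus its repetition (m. 2); the basic idea is therefore bar 1.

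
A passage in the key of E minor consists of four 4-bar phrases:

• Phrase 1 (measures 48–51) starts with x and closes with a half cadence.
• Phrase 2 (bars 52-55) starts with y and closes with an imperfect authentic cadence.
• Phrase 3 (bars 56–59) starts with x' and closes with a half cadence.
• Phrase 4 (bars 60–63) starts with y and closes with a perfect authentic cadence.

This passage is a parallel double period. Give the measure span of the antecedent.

In a double period the four phrases pair into a large antecedent (phrases 1–2, ending imperfect authentic cadence) and a large consequent (phrases 3–4, ending perfect authentic cadence). The antecedent spans measures 48–55.

measures 48–55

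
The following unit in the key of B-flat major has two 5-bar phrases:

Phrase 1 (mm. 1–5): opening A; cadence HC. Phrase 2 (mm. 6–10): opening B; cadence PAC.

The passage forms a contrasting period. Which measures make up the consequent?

The phrase ending with the weaker cadence (half cadence) is the antecedent; the one ending more conclusively (perfect authentic cadence) is the consequent. The consequent is measures 6–10.

measures 6–10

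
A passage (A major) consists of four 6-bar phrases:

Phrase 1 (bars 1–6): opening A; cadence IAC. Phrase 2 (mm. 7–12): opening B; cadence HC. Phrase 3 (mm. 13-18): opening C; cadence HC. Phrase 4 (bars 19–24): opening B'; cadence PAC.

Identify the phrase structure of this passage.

Four phrases in two halves: the first half (bars 1–12) ends with a half cadence, the second (mm. 13–24) with a perfect authentic cadence — a large antecedent–consequent pair, i.e. a double period.
Phrase 3 begins with different material from phrase 1, making it contrasting.

contrasting double period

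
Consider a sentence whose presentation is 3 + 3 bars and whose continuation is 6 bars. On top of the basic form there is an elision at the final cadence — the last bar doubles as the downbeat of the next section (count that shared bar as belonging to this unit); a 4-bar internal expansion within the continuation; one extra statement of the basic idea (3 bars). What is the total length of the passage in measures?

Basic sentence: 3 + 3 + 6 = 12 bars.
12 (basic form) + 4 (internal expansion) + 3 (extra statement) = 19.
The elision shares a bar with the next section but does not change this unit's count.

19 measures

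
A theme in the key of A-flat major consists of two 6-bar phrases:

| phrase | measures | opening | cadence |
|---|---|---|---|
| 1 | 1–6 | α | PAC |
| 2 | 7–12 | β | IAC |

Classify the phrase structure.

phrase group

The second phrase closes with an imperfect authentic cadence, which is not stronger than the first phrase's perfect authentic cadence; without a weak→strong cadential pair there is no antecedent–consequent relationship, so this is a phrase group rather than a period.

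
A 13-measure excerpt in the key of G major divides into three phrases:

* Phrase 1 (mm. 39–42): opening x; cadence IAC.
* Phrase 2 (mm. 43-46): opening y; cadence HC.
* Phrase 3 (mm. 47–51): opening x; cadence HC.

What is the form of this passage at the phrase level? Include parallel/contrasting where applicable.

phrase group

The final phrase closes with a half cadence, which is not stronger than the preceding half cadence; the 3 phrases lack an overall antecedent–consequent design and so form a phrase group.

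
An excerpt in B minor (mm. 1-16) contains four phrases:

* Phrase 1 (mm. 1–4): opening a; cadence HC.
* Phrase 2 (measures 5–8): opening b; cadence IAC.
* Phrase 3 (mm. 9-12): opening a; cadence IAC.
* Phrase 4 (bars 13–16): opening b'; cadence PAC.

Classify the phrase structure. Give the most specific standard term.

Four phrases in two halves: the first half (bars 1–8) ends with an imperfect authentic cadence, the second (bars 9–16) with a perfect authentic cadence — a large antecedent–consequent pair, i.e. a double period.
Phrase 3 begins with the same material as phrase 1, making it parallel.

parallel double period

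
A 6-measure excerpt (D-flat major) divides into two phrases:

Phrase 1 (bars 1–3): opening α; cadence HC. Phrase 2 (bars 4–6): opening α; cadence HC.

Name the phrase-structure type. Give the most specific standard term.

Both phrases have the same opening (α) and the same cadence (half cadence): the second is a restatement, not a consequent, so this is a repeated phrase rather than a period.

repeated phrase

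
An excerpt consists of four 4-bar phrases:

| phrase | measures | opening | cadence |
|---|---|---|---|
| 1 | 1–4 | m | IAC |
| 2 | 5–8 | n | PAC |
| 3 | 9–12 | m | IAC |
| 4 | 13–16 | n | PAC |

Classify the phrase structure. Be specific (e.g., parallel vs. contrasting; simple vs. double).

The cadence pattern IAC–PAC–IAC–PAC is weak–strong twice, and phrases 3–4 restate phrases 1–2: a period heard twice, not a double period (which would end weakly at phrase 2).

repeated period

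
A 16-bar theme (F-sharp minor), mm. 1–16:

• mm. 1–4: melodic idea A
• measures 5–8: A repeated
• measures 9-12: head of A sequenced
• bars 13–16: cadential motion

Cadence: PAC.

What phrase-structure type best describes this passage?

Basic idea (mm. 1-4) + its repetition (mm. 5–8) form the presentation; fragmentation and cadence (mm. 9–16) form the continuation — the 16-bar whole is a sentence.

sentence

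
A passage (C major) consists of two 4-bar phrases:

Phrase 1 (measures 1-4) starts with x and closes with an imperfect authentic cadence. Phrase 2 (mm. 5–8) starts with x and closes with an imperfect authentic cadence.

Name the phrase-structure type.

Both phrases have the same opening (x) and the same cadence (imperfect authentic cadence): the second is a restatement, not a consequent, so this is a repeated phrase rather than a period.

repeated phrase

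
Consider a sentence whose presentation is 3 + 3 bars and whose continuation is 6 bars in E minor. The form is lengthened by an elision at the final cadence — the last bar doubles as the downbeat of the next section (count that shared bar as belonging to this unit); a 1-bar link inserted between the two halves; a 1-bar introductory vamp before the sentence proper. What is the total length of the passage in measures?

Basic sentence: 3 + 3 + 6 = 12 bars.
12 (basic form) + 1 (link) + 1 (introduction) = 14.
The elision shares a bar with the next section but does not change this unit's count.

14 measures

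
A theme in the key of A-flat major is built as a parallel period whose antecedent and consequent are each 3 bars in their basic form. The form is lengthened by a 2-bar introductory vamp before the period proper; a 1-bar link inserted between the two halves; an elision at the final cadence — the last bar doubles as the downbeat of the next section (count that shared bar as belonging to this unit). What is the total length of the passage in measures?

Basic parallel period: 3 + 3 = 6 bars.
6 (basic form) + 2 (introduction) + 1 (link) = 9.
The elision shares a bar with the next section but does not change this unit's count.

9 measures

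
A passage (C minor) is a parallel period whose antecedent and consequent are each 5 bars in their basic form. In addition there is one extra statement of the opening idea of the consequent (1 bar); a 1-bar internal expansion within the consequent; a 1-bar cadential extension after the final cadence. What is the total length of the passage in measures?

Basic parallel period: 5 + 5 = 10 bars.
10 (basic form) + 1 (extra statement) + 1 (internal expansion) + 1 (cadential extension) = 13.

13 measures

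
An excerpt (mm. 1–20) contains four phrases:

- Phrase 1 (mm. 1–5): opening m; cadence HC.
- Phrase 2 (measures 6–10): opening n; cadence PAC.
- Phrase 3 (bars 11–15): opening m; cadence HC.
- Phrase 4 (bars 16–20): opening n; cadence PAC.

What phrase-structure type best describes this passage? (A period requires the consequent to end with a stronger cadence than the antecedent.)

The cadence pattern HC–PAC–HC–PAC is weak–strong twice, and phrases 3–4 restate phrases 1–2: a period heard twice, not a double period (which would end weakly at phrase 2).

repeated period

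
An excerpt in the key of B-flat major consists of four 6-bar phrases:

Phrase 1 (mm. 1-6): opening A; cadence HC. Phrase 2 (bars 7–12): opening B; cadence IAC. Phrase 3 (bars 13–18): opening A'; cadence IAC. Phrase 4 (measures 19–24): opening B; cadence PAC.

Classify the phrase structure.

Four phrases in two halves: the first half (bars 1-12) ends with an imperfect authentic cadence, the second (mm. 13-24) with a perfect authentic cadence — a large antecedent–consequent pair, i.e. a double period.
Phrase 3 begins with the same material as phrase 1, making it parallel.

parallel double period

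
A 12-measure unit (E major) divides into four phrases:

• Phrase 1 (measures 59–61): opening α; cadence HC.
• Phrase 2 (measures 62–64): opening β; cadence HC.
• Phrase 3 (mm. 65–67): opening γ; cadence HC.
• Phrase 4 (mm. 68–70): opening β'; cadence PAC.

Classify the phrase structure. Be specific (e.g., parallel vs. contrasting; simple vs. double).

contrasting double period

Four phrases in two halves: the first half (bars 59–64) ends with a half cadence, the second (mm. 65-70) with a perfect authentic cadence — a large antecedent–consequent pair, i.e. a double period.
Phrase 3 begins with different material from phrase 1, making it contrasting.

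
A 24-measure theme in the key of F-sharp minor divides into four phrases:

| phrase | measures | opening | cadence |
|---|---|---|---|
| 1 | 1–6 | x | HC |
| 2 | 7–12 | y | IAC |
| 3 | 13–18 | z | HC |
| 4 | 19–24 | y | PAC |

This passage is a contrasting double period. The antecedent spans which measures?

In a double period the four phrases pair into a large antecedent (phrases 1–2, ending imperfect authentic cadence) and a large consequent (phrases 3–4, ending perfect authentic cadence). The antecedent spans measures 1–12.

measures 1–12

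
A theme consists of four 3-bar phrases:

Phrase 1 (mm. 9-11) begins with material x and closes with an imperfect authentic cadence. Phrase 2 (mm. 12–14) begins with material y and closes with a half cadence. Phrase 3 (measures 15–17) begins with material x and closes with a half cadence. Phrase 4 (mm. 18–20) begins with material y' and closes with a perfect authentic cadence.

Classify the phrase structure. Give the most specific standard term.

Four phrases in two halves: the first half (mm. 9–14) ends with a half cadence, the second (measures 15-20) with a perfect authentic cadence — a large antecedent–consequent pair, i.e. a double period.
Phrase 3 begins with the same material as phrase 1, making it parallel.

parallel double period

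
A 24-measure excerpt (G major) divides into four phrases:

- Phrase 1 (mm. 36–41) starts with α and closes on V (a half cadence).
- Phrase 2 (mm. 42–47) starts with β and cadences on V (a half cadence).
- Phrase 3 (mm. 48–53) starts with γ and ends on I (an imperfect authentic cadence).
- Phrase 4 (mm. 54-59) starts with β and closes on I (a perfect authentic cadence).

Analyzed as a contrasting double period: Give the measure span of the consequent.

In a double period the four phrases pair into a large antecedent (phrases 1–2, ending half cadence) and a large consequent (phrases 3–4, ending perfect authentic cadence). The consequent spans bars 48–59.

measures 48–59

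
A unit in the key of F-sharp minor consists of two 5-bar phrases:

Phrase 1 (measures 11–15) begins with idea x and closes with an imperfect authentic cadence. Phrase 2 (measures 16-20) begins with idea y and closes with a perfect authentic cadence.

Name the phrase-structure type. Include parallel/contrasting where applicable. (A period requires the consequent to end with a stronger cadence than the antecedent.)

Phrase 1 ends with an imperfect authentic cadence (weaker) and phrase 2 with a perfect authentic cadence (stronger): antecedent + consequent = a period.
The two phrases open with different material (x / y), so the period is contrasting.

contrasting period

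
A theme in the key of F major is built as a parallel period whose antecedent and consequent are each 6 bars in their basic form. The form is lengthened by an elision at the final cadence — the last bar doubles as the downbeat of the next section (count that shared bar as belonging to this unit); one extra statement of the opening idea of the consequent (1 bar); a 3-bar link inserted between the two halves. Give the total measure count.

Basic parallel period: 6 + 6 = 12 bars.
12 (basic form) + 1 (extra statement) + 3 (link) = 16.
The elision shares a bar with the next section but does not change this unit's count.

16 measures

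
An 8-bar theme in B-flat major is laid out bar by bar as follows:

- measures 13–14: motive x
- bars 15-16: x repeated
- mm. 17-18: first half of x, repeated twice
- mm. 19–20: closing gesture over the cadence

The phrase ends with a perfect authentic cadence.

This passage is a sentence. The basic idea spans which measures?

The presentation of a sentence is the basic idea (mm. 13–14) plus its repetition (measures 15–16); the basic idea is therefore mm. 13–14.

measures 13–14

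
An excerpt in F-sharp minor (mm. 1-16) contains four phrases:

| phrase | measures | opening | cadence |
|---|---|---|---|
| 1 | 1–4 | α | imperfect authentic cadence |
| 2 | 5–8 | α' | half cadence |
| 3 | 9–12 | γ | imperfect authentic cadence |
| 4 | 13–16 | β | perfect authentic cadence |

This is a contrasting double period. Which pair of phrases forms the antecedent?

phrases 1 and 2

In a double period the first pair of phrases (ending half cadence) is the large antecedent and the second pair (ending perfect authentic cadence) is the large consequent; the antecedent is phrases 1 and 2.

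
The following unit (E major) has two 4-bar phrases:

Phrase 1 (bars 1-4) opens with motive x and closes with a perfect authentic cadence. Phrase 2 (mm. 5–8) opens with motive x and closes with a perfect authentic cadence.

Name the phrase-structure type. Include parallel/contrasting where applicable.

repeated phrase

Both phrases have the same opening (x) and the same cadence (perfect authentic cadence): the second is a restatement, not a consequent, so this is a repeated phrase rather than a period.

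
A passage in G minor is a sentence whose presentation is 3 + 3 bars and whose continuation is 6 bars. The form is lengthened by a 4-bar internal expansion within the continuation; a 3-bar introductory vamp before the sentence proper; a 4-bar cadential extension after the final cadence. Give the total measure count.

23 measures

Basic sentence: 3 + 3 + 6 = 12 bars.
12 (basic form) + 4 (internal expansion) + 3 (introduction) + 4 (cadential extension) = 23.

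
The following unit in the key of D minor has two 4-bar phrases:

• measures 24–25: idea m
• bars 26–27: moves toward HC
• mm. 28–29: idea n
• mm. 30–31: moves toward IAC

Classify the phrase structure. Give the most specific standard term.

contrasting period

Phrase 1 ends with a half cadence (weaker) and phrase 2 with an imperfect authentic cadence (stronger): antecedent + consequent = a period.
The two phrases open with different material (m / n), so the period is contrasting.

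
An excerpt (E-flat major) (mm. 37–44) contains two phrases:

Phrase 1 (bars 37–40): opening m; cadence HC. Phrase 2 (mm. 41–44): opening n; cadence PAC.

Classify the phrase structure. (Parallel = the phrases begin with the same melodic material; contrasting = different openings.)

contrasting period

Phrase 1 ends with a half cadence (weaker) and phrase 2 with a perfect authentic cadence (stronger): antecedent + consequent = a period.
The two phrases open with different material (m / n), so the period is contrasting.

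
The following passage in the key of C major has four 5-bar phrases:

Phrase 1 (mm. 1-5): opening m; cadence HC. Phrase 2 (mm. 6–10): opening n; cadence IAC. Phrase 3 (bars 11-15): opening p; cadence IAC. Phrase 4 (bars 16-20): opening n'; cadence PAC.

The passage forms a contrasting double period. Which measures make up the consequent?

In a double period the four phrases pair into a large antecedent (phrases 1–2, ending imperfect authentic cadence) and a large consequent (phrases 3–4, ending perfect authentic cadence). The consequent spans mm. 11–20.

measures 11–20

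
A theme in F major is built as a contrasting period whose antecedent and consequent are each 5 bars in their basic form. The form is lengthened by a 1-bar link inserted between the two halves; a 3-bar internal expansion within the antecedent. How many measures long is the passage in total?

14 measures

Basic contrasting period: 5 + 5 = 10 bars.
10 (basic form) + 1 (link) + 3 (internal expansion) = 14.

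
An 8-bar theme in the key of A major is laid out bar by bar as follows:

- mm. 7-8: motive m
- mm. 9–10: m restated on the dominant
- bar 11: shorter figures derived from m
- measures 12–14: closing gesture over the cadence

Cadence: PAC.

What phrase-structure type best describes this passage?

Basic idea (mm. 7-8) + its repetition (bars 9–10) form the presentation; fragmentation and cadence (mm. 11–14) form the continuation — the 8-bar whole is a sentence.

sentence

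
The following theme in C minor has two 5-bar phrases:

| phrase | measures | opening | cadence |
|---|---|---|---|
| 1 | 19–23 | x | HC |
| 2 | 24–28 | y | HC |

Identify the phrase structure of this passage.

phrase group

The second phrase closes with a half cadence, which is not stronger than the first phrase's half cadence; without a weak→strong cadential pair there is no antecedent–consequent relationship, so this is a phrase group rather than a period.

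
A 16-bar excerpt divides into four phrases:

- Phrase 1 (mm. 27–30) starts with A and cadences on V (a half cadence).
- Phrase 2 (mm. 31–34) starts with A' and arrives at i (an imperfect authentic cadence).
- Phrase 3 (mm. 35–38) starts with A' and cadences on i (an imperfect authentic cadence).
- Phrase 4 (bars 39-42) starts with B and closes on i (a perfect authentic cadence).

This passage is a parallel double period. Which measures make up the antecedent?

In a double period the four phrases pair into a large antecedent (phrases 1–2, ending imperfect authentic cadence) and a large consequent (phrases 3–4, ending perfect authentic cadence). The antecedent spans mm. 27-34.

measures 27–34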